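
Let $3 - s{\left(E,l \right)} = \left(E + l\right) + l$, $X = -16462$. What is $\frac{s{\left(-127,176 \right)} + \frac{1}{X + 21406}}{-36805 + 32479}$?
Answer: $\frac{1097567}{21387744} \approx 0.051318$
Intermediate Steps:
$s{\left(E,l \right)} = 3 - E - 2 l$ ($s{\left(E,l \right)} = 3 - \left(\left(E + l\right) + l\right) = 3 - \left(E + 2 l\right) = 3 - E - 2 l$)
$\frac{s{\left(-127,176 \right)} + \frac{1}{X + 21406}}{-36805 + 32479} = \frac{\left(3 - -127 - 352\right) + \frac{1}{-16462 + 21406}}{-36805 + 32479} = \frac{\left(3 + 127 - 352\right) + \frac{1}{4944}}{-4326} = \left(-222 + \frac{1}{4944}\right) \left(- \frac{1}{4326}\right) = \left(- \frac{1097567}{4944}\right) \left(- \frac{1}{4326}\right) = \frac{1097567}{21387744}$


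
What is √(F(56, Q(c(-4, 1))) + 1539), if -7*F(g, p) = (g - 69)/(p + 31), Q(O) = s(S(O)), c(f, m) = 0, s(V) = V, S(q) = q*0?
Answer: 2*√18118198/217 ≈ 39.231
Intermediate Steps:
S(q) = 0
Q(O) = 0
F(g, p) = -(-69 + g)/(7*(31 + p)) (F(g, p) = -(g - 69)/(7*(p + 31)) = -(-69 + g)/(7*(31 + p)))
√(F(56, Q(c(-4, 1))) + 1539) = √((69 - 1*56)/(7*(31 + 0)) + 1539) = √((⅐)*(69 - 56)/31 + 1539) = √((⅐)*(1/31)*13 + 1539) = √(13/217 + 1539) = √(333976/217) = 2*√18118198/217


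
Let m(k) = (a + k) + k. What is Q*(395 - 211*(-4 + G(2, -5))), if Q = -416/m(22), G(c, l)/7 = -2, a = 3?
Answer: -1744288/47 ≈ -37113.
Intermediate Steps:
G(c, l) = -14 (G(c, l) = 7*(-2) = -14)
m(k) = 3 + 2*k (m(k) = (3 + k) + k = 3 + 2*k)
Q = -416/47 (Q = -416/(3 + 2*22) = -416/(3 + 44) = -416/47 ≈ -8.8511)
Q*(395 - 211*(-4 + G(2, -5))) = -416*(395 - 211*(-4 - 14))/47 = -416*(395 - 211*(-18))/47 = -416*(395 + 3798)/47 = -416/47*4193 = -1744288/47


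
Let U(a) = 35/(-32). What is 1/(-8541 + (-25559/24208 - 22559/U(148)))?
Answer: 847280/10237951659 ≈ 8.2759e-5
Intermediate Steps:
U(a) = -35/32 (U(a) = 35*(-1/32) = -35/32)
1/(-8541 + (-25559/24208 - 22559/U(148))) = 1/(-8541 + (-25559/24208 - 22559/(-35/32))) = 1/(-8541 + (-25559*1/24208 - 22559*(-32/35))) = 1/(-8541 + (-25559/24208 + 721888/35)) = 1/(-8541 + 17474570139/847280) = 1/(10237951659/847280) = 847280/10237951659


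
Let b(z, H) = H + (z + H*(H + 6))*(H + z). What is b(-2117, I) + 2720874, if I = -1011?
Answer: -3168878201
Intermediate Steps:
b(z, H) = H + (H + z)*(z + H*(6 + H)) (b(z, H) = H + (z + H*(6 + H))*(H + z) = H + (H + z)*(z + H*(6 + H)))
b(-2117, I) + 2720874 = (-1011 + (-1011)³ + (-2117)² + 6*(-1011)² - 2117*(-1011)² + 7*(-1011)*(-2117)) + 2720874 = (-1011 - 1033364331 + 4481689 + 6*1022121 - 2117*1022121 + 14982009) + 2720874 = (-1011 - 1033364331 + 4481689 + 6132726 - 2163830157 + 14982009) + 2720874 = -3171599075 + 2720874 = -3168878201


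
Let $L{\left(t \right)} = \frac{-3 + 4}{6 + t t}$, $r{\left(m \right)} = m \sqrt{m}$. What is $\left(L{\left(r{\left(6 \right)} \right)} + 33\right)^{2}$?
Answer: $\frac{53684929}{49284} \approx 1089.3$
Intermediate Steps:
$r{\left(m \right)} = m^{\frac{3}{2}}$
$L{\left(t \right)} = \frac{1}{6 + t^{2}}$ ($L{\left(t \right)} = 1 \frac{1}{6 + t^{2}} = \frac{1}{6 + t^{2}}$)
$\left(L{\left(r{\left(6 \right)} \right)} + 33\right)^{2} = \left(\frac{1}{6 + \left(6^{\frac{3}{2}}\right)^{2}} + 33\right)^{2} = \left(\frac{1}{6 + \left(6 \sqrt{6}\right)^{2}} + 33\right)^{2} = \left(\frac{1}{6 + 216} + 33\right)^{2} = \left(\frac{1}{222} + 33\right)^{2} = \left(\frac{7327}{222}\right)^{2} = \frac{53684929}{49284}$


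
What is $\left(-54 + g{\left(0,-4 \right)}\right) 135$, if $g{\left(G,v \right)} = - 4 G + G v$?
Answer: $-7290$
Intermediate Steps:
$\left(-54 + g{\left(0,-4 \right)}\right) 135 = \left(-54 + 0 \left(-4 - 4\right)\right) 135 = \left(-54 + 0 \left(-8\right)\right) 135 = \left(-54 + 0\right) 135 = \left(-54\right) 135 = -7290$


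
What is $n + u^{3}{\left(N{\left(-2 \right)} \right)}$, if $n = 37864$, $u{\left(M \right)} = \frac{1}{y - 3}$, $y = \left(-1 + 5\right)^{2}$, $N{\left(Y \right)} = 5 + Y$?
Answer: $\frac{83187209}{2197} \approx 37864.0$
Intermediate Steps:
$y = 16$ ($y = 4^{2} = 16$)
$u{\left(M \right)} = \frac{1}{13}$ ($u{\left(M \right)} = \frac{1}{16 - 3} = \frac{1}{13}$)
$n + u^{3}{\left(N{\left(-2 \right)} \right)} = 37864 + \left(\frac{1}{13}\right)^{3} = 37864 + \frac{1}{2197} = \frac{83187209}{2197}$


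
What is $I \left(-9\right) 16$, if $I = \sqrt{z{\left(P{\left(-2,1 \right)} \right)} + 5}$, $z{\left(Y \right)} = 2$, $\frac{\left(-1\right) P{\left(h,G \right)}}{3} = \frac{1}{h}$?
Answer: $- 144 \sqrt{7} \approx -380.99$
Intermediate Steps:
$P{\left(h,G \right)} = - \frac{3}{h}$
$I = \sqrt{7}$ ($I = \sqrt{2 + 5} = \sqrt{7} \approx 2.6458$)
$I \left(-9\right) 16 = \sqrt{7} \left(-9\right) 16 = - 9 \sqrt{7} \cdot 16 = - 144 \sqrt{7}$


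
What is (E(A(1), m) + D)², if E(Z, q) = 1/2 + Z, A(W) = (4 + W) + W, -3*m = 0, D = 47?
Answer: 11449/4 ≈ 2862.3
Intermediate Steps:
m = 0 (m = -⅓*0 = 0)
A(W) = 4 + 2*W
E(Z, q) = ½ + Z
(E(A(1), m) + D)² = ((½ + (4 + 2*1)) + 47)² = ((½ + (4 + 2)) + 47)² = ((½ + 6) + 47)² = (13/2 + 47)² = (107/2)² = 11449/4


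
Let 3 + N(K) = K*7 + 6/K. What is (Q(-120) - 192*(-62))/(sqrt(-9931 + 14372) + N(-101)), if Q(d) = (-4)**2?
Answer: -17268065344/1019576403 - 24319184*sqrt(4441)/1019576403 ≈ -18.526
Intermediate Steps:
Q(d) = 16
N(K) = -3 + 6/K + 7*K (N(K) = -3 + (K*7 + 6/K) = -3 + (7*K + 6/K) = -3 + (6/K + 7*K) = -3 + 6/K + 7*K)
(Q(-120) - 192*(-62))/(sqrt(-9931 + 14372) + N(-101)) = (16 - 192*(-62))/(sqrt(-9931 + 14372) + (-3 + 6/(-101) + 7*(-101))) = (16 + 11904)/(sqrt(4441) + (-3 + 6*(-1/101) - 707)) = 11920/(sqrt(4441) + (-3 - 6/101 - 707)) = 11920/(sqrt(4441) - 71716/101) = 11920/(-71716/101 + sqrt(4441))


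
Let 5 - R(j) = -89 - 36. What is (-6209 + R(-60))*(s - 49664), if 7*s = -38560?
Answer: 2347758432/7 ≈ 3.3539e+8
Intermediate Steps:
R(j) = 130 (R(j) = 5 - (-89 - 36) = 5 - 1*(-125) = 5 + 125 = 130)
s = -38560/7 (s = (⅐)*(-38560) = -38560/7 ≈ -5508.6)
(-6209 + R(-60))*(s - 49664) = (-6209 + 130)*(-38560/7 - 49664) = -6079*(-386208/7) = 2347758432/7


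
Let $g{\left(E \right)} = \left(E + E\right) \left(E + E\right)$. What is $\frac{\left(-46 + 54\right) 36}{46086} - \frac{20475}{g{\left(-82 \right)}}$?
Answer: $- \frac{155977467}{206588176} \approx -0.75502$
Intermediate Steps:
$g{\left(E \right)} = 4 E^{2}$ ($g{\left(E \right)} = 2 E 2 E = 4 E^{2}$)
$\frac{\left(-46 + 54\right) 36}{46086} - \frac{20475}{g{\left(-82 \right)}} = \frac{\left(-46 + 54\right) 36}{46086} - \frac{20475}{4 \left(-82\right)^{2}} = 8 \cdot 36 \cdot \frac{1}{46086} - \frac{20475}{4 \cdot 6724} = 288 \cdot \frac{1}{46086} - \frac{20475}{26896} = \frac{48}{7681} - \frac{20475}{26896} = - \frac{155977467}{206588176}$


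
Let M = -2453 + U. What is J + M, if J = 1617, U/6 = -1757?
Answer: -11378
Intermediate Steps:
U = -10542 (U = 6*(-1757) = -10542)
M = -12995 (M = -2453 - 10542 = -12995)
J + M = 1617 - 12995 = -11378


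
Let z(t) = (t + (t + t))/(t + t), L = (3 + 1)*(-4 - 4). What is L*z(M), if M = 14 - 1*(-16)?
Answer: -48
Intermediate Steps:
L = -32 (L = 4*(-8) = -32)
M = 30 (M = 14 + 16 = 30)
z(t) = 3/2 (z(t) = (t + 2*t)/((2*t)) = (3*t)*(1/(2*t)) = 3/2)
L*z(M) = -32*3/2 = -48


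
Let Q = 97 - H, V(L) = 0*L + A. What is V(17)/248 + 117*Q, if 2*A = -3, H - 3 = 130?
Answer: -2089155/496 ≈ -4212.0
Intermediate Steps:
H = 133 (H = 3 + 130 = 133)
A = -3/2 (A = (½)*(-3) = -3/2 ≈ -1.5000)
V(L) = -3/2 (V(L) = 0*L - 3/2 = 0 - 3/2 = -3/2)
Q = -36 (Q = 97 - 1*133 = 97 - 133 = -36)
V(17)/248 + 117*Q = -3/2/248 + 117*(-36) = -3/2*1/248 - 4212 = -3/496 - 4212 = -2089155/496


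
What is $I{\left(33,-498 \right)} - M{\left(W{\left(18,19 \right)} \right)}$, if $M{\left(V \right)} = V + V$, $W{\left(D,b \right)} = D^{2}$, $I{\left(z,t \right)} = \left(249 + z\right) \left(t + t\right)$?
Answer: $-281520$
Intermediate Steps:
$I{\left(z,t \right)} = 2 t \left(249 + z\right)$ ($I{\left(z,t \right)} = \left(249 + z\right) 2 t = 2 t \left(249 + z\right)$)
$M{\left(V \right)} = 2 V$
$I{\left(33,-498 \right)} - M{\left(W{\left(18,19 \right)} \right)} = 2 \left(-498\right) \left(249 + 33\right) - 2 \cdot 18^{2} = 2 \left(-498\right) 282 - 2 \cdot 324 = -280872 - 648 = -281520$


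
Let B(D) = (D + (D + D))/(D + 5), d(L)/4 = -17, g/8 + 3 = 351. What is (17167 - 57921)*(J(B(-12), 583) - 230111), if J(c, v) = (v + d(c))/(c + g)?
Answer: 91547412881743/9762 ≈ 9.3779e+9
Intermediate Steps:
g = 2784 (g = -24 + 8*351 = -24 + 2808 = 2784)
d(L) = -68 (d(L) = 4*(-17) = -68)
B(D) = 3*D/(5 + D) (B(D) = (D + 2*D)/(5 + D) = (3*D)/(5 + D) = 3*D/(5 + D))
J(c, v) = (-68 + v)/(2784 + c) (J(c, v) = (v - 68)/(c + 2784) = (-68 + v)/(2784 + c))
(17167 - 57921)*(J(B(-12), 583) - 230111) = (17167 - 57921)*((-68 + 583)/(2784 + 3*(-12)/(5 - 12)) - 230111) = -40754*(515/(2784 + 3*(-12)/(-7)) - 230111) = -40754*(515/(2784 + 3*(-12)*(-1/7)) - 230111) = -40754*(515/(2784 + 36/7) - 230111) = -40754*(515/(19524/7) - 230111) = -40754*((7/19524)*515 - 230111) = -40754*(3605/19524 - 230111) = -40754*(-4492683559/19524) = 91547412881743/9762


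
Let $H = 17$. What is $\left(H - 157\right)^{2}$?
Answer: $19600$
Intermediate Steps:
$\left(H - 157\right)^{2} = \left(17 - 157\right)^{2} = \left(-140\right)^{2} = 19600$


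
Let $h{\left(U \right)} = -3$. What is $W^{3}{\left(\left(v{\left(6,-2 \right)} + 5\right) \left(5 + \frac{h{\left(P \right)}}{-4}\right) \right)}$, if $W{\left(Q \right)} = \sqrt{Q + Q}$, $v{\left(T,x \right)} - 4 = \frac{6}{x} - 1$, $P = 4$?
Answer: $\frac{115 \sqrt{230}}{4} \approx 436.02$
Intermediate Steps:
$v{\left(T,x \right)} = 3 + \frac{6}{x}$ ($v{\left(T,x \right)} = 4 - \left(1 - \frac{6}{x}\right) = 3 + \frac{6}{x}$)
$W{\left(Q \right)} = \sqrt{2} \sqrt{Q}$ ($W{\left(Q \right)} = \sqrt{2 Q} = \sqrt{2} \sqrt{Q}$)
$W^{3}{\left(\left(v{\left(6,-2 \right)} + 5\right) \left(5 + \frac{h{\left(P \right)}}{-4}\right) \right)} = \left(\sqrt{2} \sqrt{\left(\left(3 + \frac{6}{-2}\right) + 5\right) \left(5 - \frac{3}{-4}\right)}\right)^{3} = \left(\sqrt{2} \sqrt{\left(\left(3 + 6 \left(- \frac{1}{2}\right)\right) + 5\right) \left(5 - - \frac{3}{4}\right)}\right)^{3} = \left(\sqrt{2} \sqrt{\left(\left(3 - 3\right) + 5\right) \left(5 + \frac{3}{4}\right)}\right)^{3} = \left(\sqrt{2} \sqrt{\left(0 + 5\right) \frac{23}{4}}\right)^{3} = \left(\sqrt{2} \sqrt{5 \cdot \frac{23}{4}}\right)^{3} = \left(\sqrt{2} \sqrt{\frac{115}{4}}\right)^{3} = \left(\sqrt{2} \frac{\sqrt{115}}{2}\right)^{3} = \left(\frac{\sqrt{230}}{2}\right)^{3} = \frac{115 \sqrt{230}}{4}$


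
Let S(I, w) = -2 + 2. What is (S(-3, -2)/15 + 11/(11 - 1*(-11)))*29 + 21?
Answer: 71/2 ≈ 35.500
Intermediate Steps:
S(I, w) = 0
(S(-3, -2)/15 + 11/(11 - 1*(-11)))*29 + 21 = (0/15 + 11/(11 - 1*(-11)))*29 + 21 = (0*(1/15) + 11/(11 + 11))*29 + 21 = (0 + 11/22)*29 + 21 = (0 + 11*(1/22))*29 + 21 = (0 + 1/2)*29 + 21 = (1/2)*29 + 21 = 29/2 + 21 = 71/2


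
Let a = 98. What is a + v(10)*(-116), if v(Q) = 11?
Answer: -1178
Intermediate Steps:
a + v(10)*(-116) = 98 + 11*(-116) = 98 - 1276 = -1178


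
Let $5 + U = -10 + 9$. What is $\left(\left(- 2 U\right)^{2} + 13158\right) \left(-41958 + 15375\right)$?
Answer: $-353607066$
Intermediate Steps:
$U = -6$ ($U = -5 + \left(-10 + 9\right) = -5 - 1 = -6$)
$\left(\left(- 2 U\right)^{2} + 13158\right) \left(-41958 + 15375\right) = \left(\left(\left(-2\right) \left(-6\right)\right)^{2} + 13158\right) \left(-41958 + 15375\right) = \left(12^{2} + 13158\right) \left(-26583\right) = \left(144 + 13158\right) \left(-26583\right) = 13302 \left(-26583\right) = -353607066$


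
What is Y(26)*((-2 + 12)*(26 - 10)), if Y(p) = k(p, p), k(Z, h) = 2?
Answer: 320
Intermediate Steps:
Y(p) = 2
Y(26)*((-2 + 12)*(26 - 10)) = 2*((-2 + 12)*(26 - 10)) = 2*(10*16) = 2*160 = 320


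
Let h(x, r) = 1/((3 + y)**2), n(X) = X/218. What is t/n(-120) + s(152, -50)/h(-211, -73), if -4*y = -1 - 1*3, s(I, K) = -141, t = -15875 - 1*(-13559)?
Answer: 9757/5 ≈ 1951.4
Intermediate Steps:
t = -2316 (t = -15875 + 13559 = -2316)
n(X) = X/218 (n(X) = X*(1/218) = X/218)
y = 1 (y = -(-1 - 1*3)/4 = -(-1 - 3)/4 = -1/4*(-4) = 1)
h(x, r) = 1/16 (h(x, r) = 1/((3 + 1)**2) = 1/(4**2) = 1/16)
t/n(-120) + s(152, -50)/h(-211, -73) = -2316/((1/218)*(-120)) - 141/1/16 = -2316/(-60/109) - 141*16 = -2316*(-109/60) - 2256 = 21037/5 - 2256 = 9757/5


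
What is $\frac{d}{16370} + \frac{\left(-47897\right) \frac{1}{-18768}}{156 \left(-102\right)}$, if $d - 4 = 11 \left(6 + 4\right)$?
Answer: $\frac{16630238767}{2444339064960} \approx 0.0068036$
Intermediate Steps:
$d = 114$ ($d = 4 + 11 \left(6 + 4\right) = 4 + 11 \cdot 10 = 4 + 110 = 114$)
$\frac{d}{16370} + \frac{\left(-47897\right) \frac{1}{-18768}}{156 \left(-102\right)} = \frac{114}{16370} + \frac{\left(-47897\right) \frac{1}{-18768}}{156 \left(-102\right)} = 114 \cdot \frac{1}{16370} + \frac{\left(-47897\right) \left(- \frac{1}{18768}\right)}{-15912} = \frac{57}{8185} + \frac{47897}{18768} \left(- \frac{1}{15912}\right) = \frac{57}{8185} - \frac{47897}{298636416} = \frac{16630238767}{2444339064960}$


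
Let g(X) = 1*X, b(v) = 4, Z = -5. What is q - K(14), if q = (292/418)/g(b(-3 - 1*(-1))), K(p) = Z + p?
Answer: -3689/418 ≈ -8.8254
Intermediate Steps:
g(X) = X
K(p) = -5 + p
q = 73/418 (q = (292/418)/4 = (292*(1/418))*(¼) = (146/209)*(¼) = 73/418 ≈ 0.17464)
q - K(14) = 73/418 - (-5 + 14) = 73/418 - 1*9 = 73/418 - 9 = -3689/418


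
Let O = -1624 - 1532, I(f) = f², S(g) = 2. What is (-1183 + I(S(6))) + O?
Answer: -4335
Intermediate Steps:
O = -3156
(-1183 + I(S(6))) + O = (-1183 + 2²) - 3156 = (-1183 + 4) - 3156 = -1179 - 3156 = -4335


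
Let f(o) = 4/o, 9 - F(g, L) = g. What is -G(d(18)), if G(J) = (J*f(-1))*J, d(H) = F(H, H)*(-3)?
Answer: 2916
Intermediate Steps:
F(g, L) = 9 - g
d(H) = -27 + 3*H (d(H) = (9 - H)*(-3) = -27 + 3*H)
G(J) = -4*J² (G(J) = (J*(4/(-1)))*J = (J*(4*(-1)))*J = (J*(-4))*J = (-4*J)*J = -4*J²)
-G(d(18)) = -(-4)*(-27 + 3*18)² = -(-4)*(-27 + 54)² = -(-4)*27² = -(-4)*729 = -1*(-2916) = 2916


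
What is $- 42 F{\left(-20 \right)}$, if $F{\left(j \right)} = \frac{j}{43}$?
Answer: $\frac{840}{43} \approx 19.535$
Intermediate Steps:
$F{\left(j \right)} = \frac{j}{43}$ ($F{\left(j \right)} = j \frac{1}{43} = \frac{j}{43}$)
$- 42 F{\left(-20 \right)} = - 42 \cdot \frac{1}{43} \left(-20\right) = \left(-42\right) \left(- \frac{20}{43}\right) = \frac{840}{43}$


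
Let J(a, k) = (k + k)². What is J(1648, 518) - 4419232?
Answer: -3345936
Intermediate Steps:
J(a, k) = 4*k² (J(a, k) = (2*k)² = 4*k²)
J(1648, 518) - 4419232 = 4*518² - 4419232 = 4*268324 - 4419232 = 1073296 - 4419232 = -3345936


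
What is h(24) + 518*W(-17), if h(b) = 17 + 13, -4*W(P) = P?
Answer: 4463/2 ≈ 2231.5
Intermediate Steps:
W(P) = -P/4
h(b) = 30
h(24) + 518*W(-17) = 30 + 518*(-¼*(-17)) = 30 + 518*(17/4) = 30 + 4403/2 = 4463/2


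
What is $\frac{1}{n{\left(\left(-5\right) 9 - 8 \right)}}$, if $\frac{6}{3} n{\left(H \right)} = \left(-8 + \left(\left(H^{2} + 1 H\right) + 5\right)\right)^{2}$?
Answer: $\frac{2}{7579009} \approx 2.6389 \cdot 10^{-7}$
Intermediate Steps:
$n{\left(H \right)} = \frac{\left(-3 + H + H^{2}\right)^{2}}{2}$ ($n{\left(H \right)} = \frac{\left(-8 + \left(\left(H^{2} + 1 H\right) + 5\right)\right)^{2}}{2} = \frac{\left(-8 + \left(\left(H^{2} + H\right) + 5\right)\right)^{2}}{2} = \frac{\left(-8 + \left(\left(H + H^{2}\right) + 5\right)\right)^{2}}{2} = \frac{\left(-8 + \left(5 + H + H^{2}\right)\right)^{2}}{2} = \frac{\left(-3 + H + H^{2}\right)^{2}}{2}$)
$\frac{1}{n{\left(\left(-5\right) 9 - 8 \right)}} = \frac{1}{\frac{1}{2} \left(-3 - 53 + \left(\left(-5\right) 9 - 8\right)^{2}\right)^{2}} = \frac{1}{\frac{1}{2} \left(-3 - 53 + \left(-45 - 8\right)^{2}\right)^{2}} = \frac{1}{\frac{1}{2} \left(-3 - 53 + \left(-53\right)^{2}\right)^{2}} = \frac{1}{\frac{1}{2} \left(-3 - 53 + 2809\right)^{2}} = \frac{1}{\frac{1}{2} \cdot 2753^{2}} = \frac{1}{\frac{1}{2} \cdot 7579009} = \frac{1}{\frac{7579009}{2}} = \frac{2}{7579009}$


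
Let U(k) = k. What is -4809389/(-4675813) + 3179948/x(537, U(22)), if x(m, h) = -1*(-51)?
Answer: 14869087476563/238466463 ≈ 62353.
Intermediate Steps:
x(m, h) = 51
-4809389/(-4675813) + 3179948/x(537, U(22)) = -4809389/(-4675813) + 3179948/51 = -4809389*(-1/4675813) + 3179948*(1/51) = 4809389/4675813 + 3179948/51 = 14869087476563/238466463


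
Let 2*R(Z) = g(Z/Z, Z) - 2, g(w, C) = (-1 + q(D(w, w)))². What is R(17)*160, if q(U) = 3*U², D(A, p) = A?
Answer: 160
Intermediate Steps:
g(w, C) = (-1 + 3*w²)²
R(Z) = 1 (R(Z) = ((-1 + 3*(Z/Z)²)² - 2)/2 = ((-1 + 3*1²)² - 2)/2 = ((-1 + 3*1)² - 2)/2 = ((-1 + 3)² - 2)/2 = (2² - 2)/2 = (4 - 2)/2 = (½)*2 = 1)
R(17)*160 = 1*160 = 160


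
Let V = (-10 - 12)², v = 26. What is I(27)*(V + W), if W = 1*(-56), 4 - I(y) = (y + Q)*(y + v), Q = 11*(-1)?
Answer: -361232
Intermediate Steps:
Q = -11
I(y) = 4 - (-11 + y)*(26 + y) (I(y) = 4 - (y - 11)*(y + 26) = 4 - (-11 + y)*(26 + y))
V = 484 (V = (-22)² = 484)
W = -56
I(27)*(V + W) = (290 - 1*27² - 15*27)*(484 - 56) = (290 - 1*729 - 405)*428 = (290 - 729 - 405)*428 = -844*428 = -361232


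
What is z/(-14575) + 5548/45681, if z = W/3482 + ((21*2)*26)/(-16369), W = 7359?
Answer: 4603556617063313/37948540829593350 ≈ 0.12131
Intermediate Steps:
z = 116657127/56996858 (z = 7359/3482 + ((21*2)*26)/(-16369) = 7359*(1/3482) + (42*26)*(-1/16369) = 7359/3482 + 1092*(-1/16369) = 7359/3482 - 1092/16369 = 116657127/56996858 ≈ 2.0467)
z/(-14575) + 5548/45681 = (116657127/56996858)/(-14575) + 5548/45681 = (116657127/56996858)*(-1/14575) + 5548*(1/45681) = -116657127/830729205350 + 5548/45681 = 4603556617063313/37948540829593350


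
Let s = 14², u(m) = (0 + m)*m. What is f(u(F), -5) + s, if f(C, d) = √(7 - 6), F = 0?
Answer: 197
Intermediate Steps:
u(m) = m² (u(m) = m*m = m²)
s = 196
f(C, d) = 1 (f(C, d) = √1 = 1)
f(u(F), -5) + s = 1 + 196 = 197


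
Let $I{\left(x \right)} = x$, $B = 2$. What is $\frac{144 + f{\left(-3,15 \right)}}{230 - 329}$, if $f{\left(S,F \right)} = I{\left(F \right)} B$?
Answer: $- \frac{58}{33} \approx -1.7576$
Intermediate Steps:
$f{\left(S,F \right)} = 2 F$ ($f{\left(S,F \right)} = F 2 = 2 F$)
$\frac{144 + f{\left(-3,15 \right)}}{230 - 329} = \frac{144 + 2 \cdot 15}{230 - 329} = \frac{144 + 30}{-99} = 174 \left(- \frac{1}{99}\right) = - \frac{58}{33}$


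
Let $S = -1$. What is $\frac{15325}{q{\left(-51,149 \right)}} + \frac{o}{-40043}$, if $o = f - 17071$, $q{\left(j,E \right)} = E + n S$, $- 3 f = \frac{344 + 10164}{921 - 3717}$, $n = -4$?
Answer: $\frac{47863686865}{475830969} \approx 100.59$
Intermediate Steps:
$f = \frac{2627}{2097}$ ($f = - \frac{\left(344 + 10164\right) \frac{1}{921 - 3717}}{3} = - \frac{10508 \frac{1}{-2796}}{3} = - \frac{10508 \left(- \frac{1}{2796}\right)}{3} = \left(- \frac{1}{3}\right) \left(- \frac{2627}{699}\right) = \frac{2627}{2097} \approx 1.2527$)
$q{\left(j,E \right)} = 4 + E$ ($q{\left(j,E \right)} = E - -4 = E + 4 = 4 + E$)
$o = - \frac{35795260}{2097}$ ($o = \frac{2627}{2097} - 17071 = - \frac{35795260}{2097} \approx -17070.0$)
$\frac{15325}{q{\left(-51,149 \right)}} + \frac{o}{-40043} = \frac{15325}{4 + 149} - \frac{35795260}{2097 \left(-40043\right)} = \frac{15325}{153} - - \frac{35795260}{83970171} = 15325 \cdot \frac{1}{153} + \frac{35795260}{83970171} = \frac{15325}{153} + \frac{35795260}{83970171} = \frac{47863686865}{475830969}$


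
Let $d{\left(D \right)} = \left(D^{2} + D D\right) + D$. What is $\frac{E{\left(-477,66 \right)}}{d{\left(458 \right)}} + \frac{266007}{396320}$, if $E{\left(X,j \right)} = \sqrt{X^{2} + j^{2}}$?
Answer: $\frac{266007}{396320} + \frac{3 \sqrt{25765}}{419986} \approx 0.67234$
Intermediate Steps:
$d{\left(D \right)} = D + 2 D^{2}$ ($d{\left(D \right)} = \left(D^{2} + D^{2}\right) + D = 2 D^{2} + D = D + 2 D^{2}$)
$\frac{E{\left(-477,66 \right)}}{d{\left(458 \right)}} + \frac{266007}{396320} = \frac{\sqrt{\left(-477\right)^{2} + 66^{2}}}{458 \left(1 + 2 \cdot 458\right)} + \frac{266007}{396320} = \frac{\sqrt{227529 + 4356}}{458 \left(1 + 916\right)} + 266007 \cdot \frac{1}{396320} = \frac{\sqrt{231885}}{458 \cdot 917} + \frac{266007}{396320} = \frac{3 \sqrt{25765}}{419986} + \frac{266007}{396320} = \frac{266007}{396320} + \frac{3 \sqrt{25765}}{419986}$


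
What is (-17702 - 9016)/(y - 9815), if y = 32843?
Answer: -4453/3838 ≈ -1.1602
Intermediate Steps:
(-17702 - 9016)/(y - 9815) = (-17702 - 9016)/(32843 - 9815) = -26718/23028 = -26718*1/23028 = -4453/3838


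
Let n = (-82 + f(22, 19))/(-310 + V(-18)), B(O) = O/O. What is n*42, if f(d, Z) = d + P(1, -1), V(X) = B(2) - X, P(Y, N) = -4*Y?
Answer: 896/97 ≈ 9.2371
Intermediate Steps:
B(O) = 1
V(X) = 1 - X
f(d, Z) = -4 + d (f(d, Z) = d - 4*1 = d - 4 = -4 + d)
n = 64/291 (n = (-82 + (-4 + 22))/(-310 + (1 - 1*(-18))) = (-82 + 18)/(-310 + (1 + 18)) = -64/(-310 + 19) = -64/(-291) = -64*(-1/291) = 64/291 ≈ 0.21993)
n*42 = (64/291)*42 = 896/97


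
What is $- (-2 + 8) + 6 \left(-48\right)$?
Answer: $-294$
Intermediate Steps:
$- (-2 + 8) + 6 \left(-48\right) = \left(-1\right) 6 - 288 = -6 - 288 = -294$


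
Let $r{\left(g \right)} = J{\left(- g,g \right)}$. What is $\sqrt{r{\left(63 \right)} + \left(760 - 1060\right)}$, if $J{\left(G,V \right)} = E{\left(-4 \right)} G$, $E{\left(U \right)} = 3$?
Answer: $i \sqrt{489} \approx 22.113 i$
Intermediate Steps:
$J{\left(G,V \right)} = 3 G$
$r{\left(g \right)} = - 3 g$ ($r{\left(g \right)} = 3 \left(- g\right) = - 3 g$)
$\sqrt{r{\left(63 \right)} + \left(760 - 1060\right)} = \sqrt{\left(-3\right) 63 + \left(760 - 1060\right)} = \sqrt{-189 + \left(760 - 1060\right)} = \sqrt{-189 - 300} = \sqrt{-489} = i \sqrt{489}$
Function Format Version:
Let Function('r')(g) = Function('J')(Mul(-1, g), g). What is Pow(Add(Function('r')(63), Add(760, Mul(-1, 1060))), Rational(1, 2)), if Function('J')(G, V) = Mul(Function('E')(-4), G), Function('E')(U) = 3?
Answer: Mul(I, Pow(489, Rational(1, 2))) ≈ Mul(22.113, I)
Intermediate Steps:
Function('J')(G, V) = Mul(3, G)
Function('r')(g) = Mul(-3, g) (Function('r')(g) = Mul(3, Mul(-1, g)) = Mul(-3, g))
Pow(Add(Function('r')(63), Add(760, Mul(-1, 1060))), Rational(1, 2)) = Pow(Add(Mul(-3, 63), Add(760, Mul(-1, 1060))), Rational(1, 2)) = Pow(Add(-189, Add(760, -1060)), Rational(1, 2)) = Pow(Add(-189, -300), Rational(1, 2)) = Pow(-489, Rational(1, 2)) = Mul(I, Pow(489, Rational(1, 2)))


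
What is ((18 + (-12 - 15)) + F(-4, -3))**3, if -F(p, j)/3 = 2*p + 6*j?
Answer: 328509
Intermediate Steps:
F(p, j) = -18*j - 6*p (F(p, j) = -3*(2*p + 6*j) = -18*j - 6*p)
((18 + (-12 - 15)) + F(-4, -3))**3 = ((18 + (-12 - 15)) + (-18*(-3) - 6*(-4)))**3 = ((18 - 27) + (54 + 24))**3 = (-9 + 78)**3 = 69**3 = 328509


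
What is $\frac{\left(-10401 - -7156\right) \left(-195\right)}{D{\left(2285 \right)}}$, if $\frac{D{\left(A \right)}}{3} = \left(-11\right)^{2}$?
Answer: $\frac{19175}{11} \approx 1743.2$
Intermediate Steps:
$D{\left(A \right)} = 363$ ($D{\left(A \right)} = 3 \left(-11\right)^{2} = 3 \cdot 121 = 363$)
$\frac{\left(-10401 - -7156\right) \left(-195\right)}{D{\left(2285 \right)}} = \frac{\left(-10401 - -7156\right) \left(-195\right)}{363} = \left(-10401 + 7156\right) \left(-195\right) \frac{1}{363} = \left(-3245\right) \left(-195\right) \frac{1}{363} = 632775 \cdot \frac{1}{363} = \frac{19175}{11}$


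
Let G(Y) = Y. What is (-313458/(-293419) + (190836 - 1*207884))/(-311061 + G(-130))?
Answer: 5001893654/91309352029 ≈ 0.054780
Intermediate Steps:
(-313458/(-293419) + (190836 - 1*207884))/(-311061 + G(-130)) = (-313458/(-293419) + (190836 - 1*207884))/(-311061 - 130) = (-313458*(-1/293419) + (190836 - 207884))/(-311191) = (313458/293419 - 17048)*(-1/311191) = -5001893654/293419*(-1/311191) = 5001893654/91309352029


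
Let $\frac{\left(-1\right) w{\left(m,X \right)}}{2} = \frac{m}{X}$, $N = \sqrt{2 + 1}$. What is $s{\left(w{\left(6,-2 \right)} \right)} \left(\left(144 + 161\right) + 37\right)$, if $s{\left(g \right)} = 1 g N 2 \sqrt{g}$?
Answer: $12312 \sqrt{2} \approx 17412.0$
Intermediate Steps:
$N = \sqrt{3} \approx 1.732$
$w{\left(m,X \right)} = - \frac{2 m}{X}$ ($w{\left(m,X \right)} = - 2 \frac{m}{X} = - \frac{2 m}{X}$)
$s{\left(g \right)} = 2 \sqrt{3} g^{\frac{3}{2}}$ ($s{\left(g \right)} = 1 g \sqrt{3} \cdot 2 \sqrt{g} = g \sqrt{3} \cdot 2 \sqrt{g} = 2 g \sqrt{3} \sqrt{g} = 2 \sqrt{3} g^{\frac{3}{2}}$)
$s{\left(w{\left(6,-2 \right)} \right)} \left(\left(144 + 161\right) + 37\right) = 2 \sqrt{3} \left(\left(-2\right) 6 \frac{1}{-2}\right)^{\frac{3}{2}} \left(\left(144 + 161\right) + 37\right) = 2 \sqrt{3} \left(\left(-2\right) 6 \left(- \frac{1}{2}\right)\right)^{\frac{3}{2}} \left(305 + 37\right) = 2 \sqrt{3} \cdot 6^{\frac{3}{2}} \cdot 342 = 2 \sqrt{3} \cdot 6 \sqrt{6} \cdot 342 = 36 \sqrt{2} \cdot 342 = 12312 \sqrt{2}$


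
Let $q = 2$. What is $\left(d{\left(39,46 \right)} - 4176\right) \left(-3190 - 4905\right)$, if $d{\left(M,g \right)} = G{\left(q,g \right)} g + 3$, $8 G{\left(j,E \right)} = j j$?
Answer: $33594250$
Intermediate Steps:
$G{\left(j,E \right)} = \frac{j^{2}}{8}$ ($G{\left(j,E \right)} = \frac{j j}{8} = \frac{j^{2}}{8}$)
$d{\left(M,g \right)} = 3 + \frac{g}{2}$ ($d{\left(M,g \right)} = \frac{2^{2}}{8} g + 3 = \frac{1}{8} \cdot 4 g + 3 = \frac{g}{2} + 3 = 3 + \frac{g}{2}$)
$\left(d{\left(39,46 \right)} - 4176\right) \left(-3190 - 4905\right) = \left(\left(3 + \frac{1}{2} \cdot 46\right) - 4176\right) \left(-3190 - 4905\right) = \left(\left(3 + 23\right) - 4176\right) \left(-8095\right) = \left(26 - 4176\right) \left(-8095\right) = \left(-4150\right) \left(-8095\right) = 33594250$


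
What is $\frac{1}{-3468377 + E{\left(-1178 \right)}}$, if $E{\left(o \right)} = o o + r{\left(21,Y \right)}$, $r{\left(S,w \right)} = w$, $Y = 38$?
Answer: $- \frac{1}{2080655} \approx -4.8062 \cdot 10^{-7}$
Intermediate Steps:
$E{\left(o \right)} = 38 + o^{2}$ ($E{\left(o \right)} = o o + 38 = o^{2} + 38 = 38 + o^{2}$)
$\frac{1}{-3468377 + E{\left(-1178 \right)}} = \frac{1}{-3468377 + \left(38 + \left(-1178\right)^{2}\right)} = \frac{1}{-3468377 + \left(38 + 1387684\right)} = \frac{1}{-3468377 + 1387722} = \frac{1}{-2080655} = - \frac{1}{2080655}$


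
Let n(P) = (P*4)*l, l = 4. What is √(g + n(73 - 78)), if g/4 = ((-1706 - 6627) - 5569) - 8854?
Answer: 4*I*√5694 ≈ 301.83*I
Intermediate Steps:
g = -91024 (g = 4*(((-1706 - 6627) - 5569) - 8854) = 4*((-8333 - 5569) - 8854) = 4*(-13902 - 8854) = 4*(-22756) = -91024)
n(P) = 16*P (n(P) = (P*4)*4 = (4*P)*4 = 16*P)
√(g + n(73 - 78)) = √(-91024 + 16*(73 - 78)) = √(-91024 + 16*(-5)) = √(-91024 - 80) = √(-91104) = 4*I*√5694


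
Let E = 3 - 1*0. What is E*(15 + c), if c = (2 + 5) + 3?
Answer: 75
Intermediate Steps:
E = 3 (E = 3 + 0 = 3)
c = 10 (c = 7 + 3 = 10)
E*(15 + c) = 3*(15 + 10) = 3*25 = 75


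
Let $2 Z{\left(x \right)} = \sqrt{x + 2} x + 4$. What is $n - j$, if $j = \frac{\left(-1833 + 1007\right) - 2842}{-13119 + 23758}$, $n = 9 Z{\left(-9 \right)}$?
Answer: $\frac{195170}{10639} - \frac{81 i \sqrt{7}}{2} \approx 18.345 - 107.15 i$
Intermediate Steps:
$Z{\left(x \right)} = 2 + \frac{x \sqrt{2 + x}}{2}$ ($Z{\left(x \right)} = \frac{\sqrt{x + 2} x + 4}{2} = \frac{\sqrt{2 + x} x + 4}{2} = \frac{x \sqrt{2 + x} + 4}{2} = \frac{4 + x \sqrt{2 + x}}{2} = 2 + \frac{x \sqrt{2 + x}}{2}$)
$n = 18 - \frac{81 i \sqrt{7}}{2}$ ($n = 9 \left(2 + \frac{1}{2} \left(-9\right) \sqrt{2 - 9}\right) = 9 \left(2 + \frac{1}{2} \left(-9\right) \sqrt{-7}\right) = 9 \left(2 + \frac{1}{2} \left(-9\right) i \sqrt{7}\right) = 9 \left(2 - \frac{9 i \sqrt{7}}{2}\right) = 18 - \frac{81 i \sqrt{7}}{2} \approx 18.0 - 107.15 i$)
$j = - \frac{3668}{10639}$ ($j = \frac{-826 - 2842}{10639} = \left(-3668\right) \frac{1}{10639} = - \frac{3668}{10639} \approx -0.34477$)
$n - j = \left(18 - \frac{81 i \sqrt{7}}{2}\right) - - \frac{3668}{10639} = \left(18 - \frac{81 i \sqrt{7}}{2}\right) + \frac{3668}{10639} = \frac{195170}{10639} - \frac{81 i \sqrt{7}}{2}$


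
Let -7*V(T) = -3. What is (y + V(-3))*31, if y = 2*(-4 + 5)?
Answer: 527/7 ≈ 75.286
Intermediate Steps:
V(T) = 3/7 (V(T) = -1/7*(-3) = 3/7)
y = 2 (y = 2*1 = 2)
(y + V(-3))*31 = (2 + 3/7)*31 = (17/7)*31 = 527/7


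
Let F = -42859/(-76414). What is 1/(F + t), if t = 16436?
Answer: 76414/1255983363 ≈ 6.0840e-5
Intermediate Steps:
F = 42859/76414 (F = -42859*(-1/76414) = 42859/76414 ≈ 0.56088)
1/(F + t) = 1/(42859/76414 + 16436) = 1/(1255983363/76414) = 76414/1255983363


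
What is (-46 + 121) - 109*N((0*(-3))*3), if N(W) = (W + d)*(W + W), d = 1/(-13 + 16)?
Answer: 75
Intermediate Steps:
d = ⅓ (d = 1/3 = ⅓ ≈ 0.33333)
N(W) = 2*W*(⅓ + W) (N(W) = (W + ⅓)*(W + W) = (⅓ + W)*(2*W) = 2*W*(⅓ + W))
(-46 + 121) - 109*N((0*(-3))*3) = (-46 + 121) - 218*(0*(-3))*3*(1 + 3*((0*(-3))*3))/3 = 75 - 218*0*3*(1 + 3*(0*3))/3 = 75 - 218*0*(1 + 3*0)/3 = 75 - 218*0*(1 + 0)/3 = 75 - 218*0/3 = 75 - 109*0 = 75 + 0 = 75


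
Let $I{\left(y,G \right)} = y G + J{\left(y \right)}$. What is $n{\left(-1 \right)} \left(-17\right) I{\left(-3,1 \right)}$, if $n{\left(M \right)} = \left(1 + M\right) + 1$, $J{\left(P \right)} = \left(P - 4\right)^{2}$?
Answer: $-782$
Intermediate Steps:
$J{\left(P \right)} = \left(-4 + P\right)^{2}$
$n{\left(M \right)} = 2 + M$
$I{\left(y,G \right)} = \left(-4 + y\right)^{2} + G y$ ($I{\left(y,G \right)} = y G + \left(-4 + y\right)^{2} = G y + \left(-4 + y\right)^{2} = \left(-4 + y\right)^{2} + G y$)
$n{\left(-1 \right)} \left(-17\right) I{\left(-3,1 \right)} = \left(2 - 1\right) \left(-17\right) \left(\left(-4 - 3\right)^{2} + 1 \left(-3\right)\right) = 1 \left(-17\right) \left(\left(-7\right)^{2} - 3\right) = - 17 \left(49 - 3\right) = \left(-17\right) 46 = -782$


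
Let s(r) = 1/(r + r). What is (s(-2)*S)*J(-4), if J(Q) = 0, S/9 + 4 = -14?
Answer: 0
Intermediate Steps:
S = -162 (S = -36 + 9*(-14) = -36 - 126 = -162)
s(r) = 1/(2*r)
(s(-2)*S)*J(-4) = (((½)/(-2))*(-162))*0 = (((½)*(-½))*(-162))*0 = -¼*(-162)*0 = (81/2)*0 = 0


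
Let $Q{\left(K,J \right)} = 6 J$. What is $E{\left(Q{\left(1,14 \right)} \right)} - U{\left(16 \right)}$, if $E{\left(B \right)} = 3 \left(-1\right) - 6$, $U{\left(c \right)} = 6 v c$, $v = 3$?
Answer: $-297$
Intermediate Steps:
$U{\left(c \right)} = 18 c$ ($U{\left(c \right)} = 6 \cdot 3 c = 18 c$)
$E{\left(B \right)} = -9$ ($E{\left(B \right)} = -3 - 6 = -9$)
$E{\left(Q{\left(1,14 \right)} \right)} - U{\left(16 \right)} = -9 - 18 \cdot 16 = -9 - 288 = -297$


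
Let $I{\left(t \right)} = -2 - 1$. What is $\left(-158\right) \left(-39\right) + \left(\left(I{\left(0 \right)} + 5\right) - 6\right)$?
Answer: $6158$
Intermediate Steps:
$I{\left(t \right)} = -3$
$\left(-158\right) \left(-39\right) + \left(\left(I{\left(0 \right)} + 5\right) - 6\right) = \left(-158\right) \left(-39\right) + \left(\left(-3 + 5\right) - 6\right) = 6162 + \left(2 - 6\right) = 6162 - 4 = 6158$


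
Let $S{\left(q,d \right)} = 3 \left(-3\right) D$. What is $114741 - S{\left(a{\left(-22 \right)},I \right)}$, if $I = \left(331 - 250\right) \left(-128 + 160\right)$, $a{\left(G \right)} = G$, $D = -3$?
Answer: $114714$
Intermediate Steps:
$I = 2592$ ($I = 81 \cdot 32 = 2592$)
$S{\left(q,d \right)} = 27$ ($S{\left(q,d \right)} = 3 \left(-3\right) \left(-3\right) = \left(-9\right) \left(-3\right) = 27$)
$114741 - S{\left(a{\left(-22 \right)},I \right)} = 114741 - 27 = 114714$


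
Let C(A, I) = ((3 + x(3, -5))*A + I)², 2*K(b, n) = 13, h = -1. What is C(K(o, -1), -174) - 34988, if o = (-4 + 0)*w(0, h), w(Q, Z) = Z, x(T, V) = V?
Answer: -19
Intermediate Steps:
o = 4 (o = (-4 + 0)*(-1) = -4*(-1) = 4)
K(b, n) = 13/2 (K(b, n) = (½)*13 = 13/2)
C(A, I) = (I - 2*A)² (C(A, I) = ((3 - 5)*A + I)² = (-2*A + I)² = (I - 2*A)²)
C(K(o, -1), -174) - 34988 = (-174 - 2*13/2)² - 34988 = (-174 - 13)² - 34988 = (-187)² - 34988 = 34969 - 34988 = -19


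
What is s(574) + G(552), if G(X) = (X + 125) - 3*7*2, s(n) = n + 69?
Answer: 1278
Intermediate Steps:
s(n) = 69 + n
G(X) = 83 + X (G(X) = (125 + X) - 21*2 = (125 + X) - 42 = 83 + X)
s(574) + G(552) = (69 + 574) + (83 + 552) = 643 + 635 = 1278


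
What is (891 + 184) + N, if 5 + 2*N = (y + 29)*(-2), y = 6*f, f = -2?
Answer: 2111/2 ≈ 1055.5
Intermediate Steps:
y = -12 (y = 6*(-2) = -12)
N = -39/2 (N = -5/2 + ((-12 + 29)*(-2))/2 = -5/2 + (17*(-2))/2 = -5/2 + (½)*(-34) = -5/2 - 17 = -39/2 ≈ -19.500)
(891 + 184) + N = (891 + 184) - 39/2 = 1075 - 39/2 = 2111/2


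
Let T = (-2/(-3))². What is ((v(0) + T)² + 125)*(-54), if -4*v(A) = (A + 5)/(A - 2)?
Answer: -653929/96 ≈ -6811.8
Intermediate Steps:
v(A) = -(5 + A)/(4*(-2 + A)) (v(A) = -(A + 5)/(4*(A - 2)) = -(5 + A)/(4*(-2 + A)))
T = 4/9 (T = (-2*(-⅓))² = (⅔)² = 4/9 ≈ 0.44444)
((v(0) + T)² + 125)*(-54) = (((-5 - 1*0)/(4*(-2 + 0)) + 4/9)² + 125)*(-54) = (((¼)*(-5 + 0)/(-2) + 4/9)² + 125)*(-54) = (((¼)*(-½)*(-5) + 4/9)² + 125)*(-54) = ((5/8 + 4/9)² + 125)*(-54) = ((77/72)² + 125)*(-54) = (5929/5184 + 125)*(-54) = (653929/5184)*(-54) = -653929/96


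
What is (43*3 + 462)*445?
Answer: 262995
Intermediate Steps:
(43*3 + 462)*445 = (129 + 462)*445 = 591*445 = 262995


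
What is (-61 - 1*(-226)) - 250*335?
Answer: -83585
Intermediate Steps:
(-61 - 1*(-226)) - 250*335 = (-61 + 226) - 83750 = 165 - 83750 = -83585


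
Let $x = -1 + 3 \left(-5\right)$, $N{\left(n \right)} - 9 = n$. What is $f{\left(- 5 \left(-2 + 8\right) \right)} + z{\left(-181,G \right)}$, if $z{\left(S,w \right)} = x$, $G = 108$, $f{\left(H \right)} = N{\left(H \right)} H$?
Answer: $614$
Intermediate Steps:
$N{\left(n \right)} = 9 + n$
$f{\left(H \right)} = H \left(9 + H\right)$ ($f{\left(H \right)} = \left(9 + H\right) H = H \left(9 + H\right)$)
$x = -16$ ($x = -1 - 15 = -16$)
$z{\left(S,w \right)} = -16$
$f{\left(- 5 \left(-2 + 8\right) \right)} + z{\left(-181,G \right)} = - 5 \left(-2 + 8\right) \left(9 - 5 \left(-2 + 8\right)\right) - 16 = \left(-5\right) 6 \left(9 - 30\right) - 16 = - 30 \left(9 - 30\right) - 16 = \left(-30\right) \left(-21\right) - 16 = 630 - 16 = 614$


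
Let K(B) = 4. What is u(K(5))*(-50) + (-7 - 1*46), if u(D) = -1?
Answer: -3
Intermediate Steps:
u(K(5))*(-50) + (-7 - 1*46) = -1*(-50) + (-7 - 1*46) = 50 + (-7 - 46) = 50 - 53 = -3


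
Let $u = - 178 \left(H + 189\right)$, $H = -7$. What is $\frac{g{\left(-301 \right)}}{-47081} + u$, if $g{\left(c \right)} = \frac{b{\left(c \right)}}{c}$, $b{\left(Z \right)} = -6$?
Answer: $- \frac{459096058882}{14171381} \approx -32396.0$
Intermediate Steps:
$u = -32396$ ($u = - 178 \left(-7 + 189\right) = \left(-178\right) 182 = -32396$)
$g{\left(c \right)} = - \frac{6}{c}$
$\frac{g{\left(-301 \right)}}{-47081} + u = \frac{\left(-6\right) \frac{1}{-301}}{-47081} - 32396 = \left(-6\right) \left(- \frac{1}{301}\right) \left(- \frac{1}{47081}\right) - 32396 = \frac{6}{301} \left(- \frac{1}{47081}\right) - 32396 = - \frac{6}{14171381} - 32396 = - \frac{459096058882}{14171381}$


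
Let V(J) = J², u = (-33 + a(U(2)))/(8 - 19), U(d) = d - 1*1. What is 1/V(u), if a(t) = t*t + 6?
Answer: 121/676 ≈ 0.17899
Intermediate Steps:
U(d) = -1 + d (U(d) = d - 1 = -1 + d)
a(t) = 6 + t² (a(t) = t² + 6 = 6 + t²)
u = 26/11 (u = (-33 + (6 + (-1 + 2)²))/(8 - 19) = (-33 + (6 + 1²))/(-11) = (-33 + (6 + 1))*(-1/11) = (-33 + 7)*(-1/11) = -26*(-1/11) = 26/11 ≈ 2.3636)
1/V(u) = 1/((26/11)²) = 1/(676/121) = 121/676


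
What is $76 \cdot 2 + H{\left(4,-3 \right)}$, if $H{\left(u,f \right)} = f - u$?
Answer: $145$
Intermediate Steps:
$76 \cdot 2 + H{\left(4,-3 \right)} = 76 \cdot 2 - 7 = 152 - 7 = 145$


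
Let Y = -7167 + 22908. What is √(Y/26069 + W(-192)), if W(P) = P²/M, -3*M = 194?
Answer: 9*I*√44954059803791/2528693 ≈ 23.863*I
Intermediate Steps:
Y = 15741
M = -194/3 (M = -⅓*194 = -194/3 ≈ -64.667)
W(P) = -3*P²/194 (W(P) = P²/(-194/3) = P²*(-3/194) = -3*P²/194)
√(Y/26069 + W(-192)) = √(15741/26069 - 3/194*(-192)²) = √(15741*(1/26069) - 3/194*36864) = √(15741/26069 - 55296/97) = √(-1439984547/2528693) = 9*I*√44954059803791/2528693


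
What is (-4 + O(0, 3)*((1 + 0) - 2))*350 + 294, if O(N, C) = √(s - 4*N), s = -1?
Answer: -1106 - 350*I ≈ -1106.0 - 350.0*I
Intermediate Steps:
O(N, C) = √(-1 - 4*N)
(-4 + O(0, 3)*((1 + 0) - 2))*350 + 294 = (-4 + √(-1 - 4*0)*((1 + 0) - 2))*350 + 294 = (-4 + √(-1 + 0)*(1 - 2))*350 + 294 = (-4 + √(-1)*(-1))*350 + 294 = (-4 + I*(-1))*350 + 294 = (-4 - I)*350 + 294 = (-1400 - 350*I) + 294 = -1106 - 350*I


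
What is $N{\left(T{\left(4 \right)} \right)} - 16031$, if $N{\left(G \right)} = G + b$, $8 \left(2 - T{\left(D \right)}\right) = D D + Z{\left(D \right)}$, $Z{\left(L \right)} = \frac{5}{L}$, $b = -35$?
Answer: $- \frac{514117}{32} \approx -16066.0$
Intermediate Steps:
$T{\left(D \right)} = 2 - \frac{5}{8 D} - \frac{D^{2}}{8}$ ($T{\left(D \right)} = 2 - \frac{D D + \frac{5}{D}}{8} = 2 - \frac{D^{2} + \frac{5}{D}}{8} = 2 - \left(\frac{D^{2}}{8} + \frac{5}{8 D}\right) = 2 - \frac{5}{8 D} - \frac{D^{2}}{8}$)
$N{\left(G \right)} = -35 + G$ ($N{\left(G \right)} = G - 35 = -35 + G$)
$N{\left(T{\left(4 \right)} \right)} - 16031 = \left(-35 + \frac{-5 + 4 \left(16 - 4^{2}\right)}{8 \cdot 4}\right) - 16031 = \left(-35 + \frac{1}{8} \cdot \frac{1}{4} \left(-5 + 4 \left(16 - 16\right)\right)\right) - 16031 = \left(-35 + \frac{1}{8} \cdot \frac{1}{4} \left(-5 + 4 \cdot 0\right)\right) - 16031 = \left(-35 + \frac{1}{8} \cdot \frac{1}{4} \left(-5 + 0\right)\right) - 16031 = \left(-35 + \frac{1}{8} \cdot \frac{1}{4} \left(-5\right)\right) - 16031 = \left(-35 - \frac{5}{32}\right) - 16031 = - \frac{1125}{32} - 16031 = - \frac{514117}{32}$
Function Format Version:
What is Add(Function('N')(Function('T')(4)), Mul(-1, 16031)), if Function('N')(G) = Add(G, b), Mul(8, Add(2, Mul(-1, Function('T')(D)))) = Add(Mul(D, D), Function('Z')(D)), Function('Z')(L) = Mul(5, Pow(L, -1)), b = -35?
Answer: Rational(-514117, 32) ≈ -16066.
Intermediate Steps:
Function('T')(D) = Add(2, Mul(Rational(-5, 8), Pow(D, -1)), Mul(Rational(-1, 8), Pow(D, 2))) (Function('T')(D) = Add(2, Mul(Rational(-1, 8), Add(Mul(D, D), Mul(5, Pow(D, -1))))) = Add(2, Mul(Rational(-1, 8), Add(Pow(D, 2), Mul(5, Pow(D, -1))))) = Add(2, Add(Mul(Rational(-5, 8), Pow(D, -1)), Mul(Rational(-1, 8), Pow(D, 2)))) = Add(2, Mul(Rational(-5, 8), Pow(D, -1)), Mul(Rational(-1, 8), Pow(D, 2))))
Function('N')(G) = Add(-35, G) (Function('N')(G) = Add(G, -35) = Add(-35, G))
Add(Function('N')(Function('T')(4)), Mul(-1, 16031)) = Add(Add(-35, Mul(Rational(1, 8), Pow(4, -1), Add(-5, Mul(4, Add(16, Mul(-1, Pow(4, 2))))))), Mul(-1, 16031)) = Add(Add(-35, Mul(Rational(1, 8), Rational(1, 4), Add(-5, Mul(4, Add(16, Mul(-1, 16)))))), -16031) = Add(Add(-35, Mul(Rational(1, 8), Rational(1, 4), Add(-5, Mul(4, Add(16, -16))))), -16031) = Add(Add(-35, Mul(Rational(1, 8), Rational(1, 4), Add(-5, Mul(4, 0)))), -16031) = Add(Add(-35, Mul(Rational(1, 8), Rational(1, 4), Add(-5, 0))), -16031) = Add(Add(-35, Mul(Rational(1, 8), Rational(1, 4), -5)), -16031) = Add(Add(-35, Rational(-5, 32)), -16031) = Add(Rational(-1125, 32), -16031) = Rational(-514117, 32)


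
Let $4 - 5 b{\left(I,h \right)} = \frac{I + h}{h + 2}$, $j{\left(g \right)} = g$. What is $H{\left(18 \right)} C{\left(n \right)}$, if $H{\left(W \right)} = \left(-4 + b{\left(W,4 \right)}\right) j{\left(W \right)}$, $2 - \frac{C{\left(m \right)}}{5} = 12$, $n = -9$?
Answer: $3540$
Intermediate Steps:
$C{\left(m \right)} = -50$ ($C{\left(m \right)} = 10 - 60 = -50$)
$b{\left(I,h \right)} = \frac{4}{5} - \frac{I + h}{5 \left(2 + h\right)}$ ($b{\left(I,h \right)} = \frac{4}{5} - \frac{\left(I + h\right) \frac{1}{h + 2}}{5} = \frac{4}{5} - \frac{\left(I + h\right) \frac{1}{2 + h}}{5} = \frac{4}{5} - \frac{\frac{1}{2 + h} \left(I + h\right)}{5} = \frac{4}{5} - \frac{I + h}{5 \left(2 + h\right)}$)
$H{\left(W \right)} = W \left(- \frac{10}{3} - \frac{W}{30}\right)$ ($H{\left(W \right)} = \left(-4 + \frac{8 - W + 3 \cdot 4}{5 \left(2 + 4\right)}\right) W = \left(-4 + \frac{8 - W + 12}{5 \cdot 6}\right) W = \left(-4 + \frac{1}{5} \cdot \frac{1}{6} \left(20 - W\right)\right) W = \left(-4 - \left(- \frac{2}{3} + \frac{W}{30}\right)\right) W = \left(- \frac{10}{3} - \frac{W}{30}\right) W = W \left(- \frac{10}{3} - \frac{W}{30}\right)$)
$H{\left(18 \right)} C{\left(n \right)} = \left(- \frac{1}{30}\right) 18 \left(100 + 18\right) \left(-50\right) = \left(- \frac{1}{30}\right) 18 \cdot 118 \left(-50\right) = \left(- \frac{354}{5}\right) \left(-50\right) = 3540$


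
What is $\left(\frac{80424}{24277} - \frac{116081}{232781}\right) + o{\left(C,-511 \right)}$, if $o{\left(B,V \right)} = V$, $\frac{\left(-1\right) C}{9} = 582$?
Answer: $- \frac{2871872555500}{5651224337} \approx -508.19$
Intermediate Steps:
$C = -5238$ ($C = \left(-9\right) 582 = -5238$)
$\left(\frac{80424}{24277} - \frac{116081}{232781}\right) + o{\left(C,-511 \right)} = \left(\frac{80424}{24277} - \frac{116081}{232781}\right) - 511 = \frac{15903080707}{5651224337} - 511 = - \frac{2871872555500}{5651224337}$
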